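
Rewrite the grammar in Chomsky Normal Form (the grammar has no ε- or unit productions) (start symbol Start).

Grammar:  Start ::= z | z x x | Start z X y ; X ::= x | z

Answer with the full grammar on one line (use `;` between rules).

Start ::= z | X1 Y1 | Start Y2; X ::= x | z; X1 ::= z; X2 ::= x; X3 ::= y; Y1 ::= X2 X2; Y2 ::= X1 Y3; Y3 ::= X X3

Introduce a nonterminal for each terminal appearing in a rule of length ≥ 2: X1 → z, X2 → x, X3 → y.
Binarize each right-hand side of length ≥ 3 by chaining fresh nonterminals (Y1, Y2, …): affected rules were Start → X1 X2 X2; Start → Start X1 X X3.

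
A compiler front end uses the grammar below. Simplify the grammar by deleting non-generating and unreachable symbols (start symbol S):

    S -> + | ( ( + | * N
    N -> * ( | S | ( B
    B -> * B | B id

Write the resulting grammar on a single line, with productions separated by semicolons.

Generating nonterminals: {N, S}.
Reachable from S after that: {N, S}.
Removed useless symbols: {B} and every production mentioning them.

S -> + | ( ( + | * N; N -> * ( | S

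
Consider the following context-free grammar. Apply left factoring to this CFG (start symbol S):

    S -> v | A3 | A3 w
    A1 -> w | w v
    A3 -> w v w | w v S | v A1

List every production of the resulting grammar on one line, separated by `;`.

S -> v | A3 S'; A1 -> w A1'; A3 -> v A1 | w v A3'; S' -> ε | w; A1' -> ε | v; A3' -> w | S

S has alternatives sharing prefix 'A3': factor to S → A3 S' with S' → ε | w.
A1 has alternatives sharing prefix 'w': factor to A1 → w A1' with A1' → ε | v.
A3 has alternatives sharing prefix 'w v': factor to A3 → w v A3' with A3' → w | S.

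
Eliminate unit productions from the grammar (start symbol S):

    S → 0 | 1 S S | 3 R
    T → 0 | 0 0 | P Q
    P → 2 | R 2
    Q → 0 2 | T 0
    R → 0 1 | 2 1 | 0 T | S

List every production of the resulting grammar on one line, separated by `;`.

S → 0 | 1 S S | 3 R; T → 0 | 0 0 | P Q; P → 2 | R 2; Q → 0 2 | T 0; R → 0 | 1 S S | 3 R | 0 1 | 2 1 | 0 T

Unit pairs: R ⇒* {S}.
For every A with A ⇒* B via unit rules, add B's non-unit alternatives to A; then delete every rule of the form X → Y.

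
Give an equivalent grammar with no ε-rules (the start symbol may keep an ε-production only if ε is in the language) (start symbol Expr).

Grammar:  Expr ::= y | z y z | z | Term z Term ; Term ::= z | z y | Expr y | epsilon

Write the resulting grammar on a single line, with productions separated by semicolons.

Nullable set = {Term}.
ε ∉ L(G), so no ε-production is kept.
Add the nullable-subset variants: Expr → Term z Term gives Term z Term | Term z | z Term.

Expr ::= y | z y z | z | Term z Term | Term z | z Term; Term ::= z | z y | Expr y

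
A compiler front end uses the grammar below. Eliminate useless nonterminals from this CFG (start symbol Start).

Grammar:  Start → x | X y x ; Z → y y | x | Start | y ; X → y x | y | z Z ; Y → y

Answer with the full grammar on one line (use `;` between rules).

Start → x | X y x; Z → y y | x | Start | y; X → y x | y | z Z

Generating nonterminals: {Start, X, Y, Z}.
Reachable from Start after that: {Start, X, Z}.
Removed useless symbols: {Y} and every production mentioning them.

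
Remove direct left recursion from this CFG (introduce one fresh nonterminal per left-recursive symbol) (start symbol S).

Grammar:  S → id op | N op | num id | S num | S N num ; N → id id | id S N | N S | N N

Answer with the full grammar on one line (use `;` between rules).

S → id op S' | N op S' | num id S'; N → id id N' | id S N N'; S' → num S' | N num S' | ε; N' → S N' | N N' | ε

Directly left-recursive nonterminals: S, N.
For S: α = {num, N num}, β = {id op, N op, num id}. Rewrite as S → β S' and S' → α S' | ε.
For N: α = {S, N}, β = {id id, id S N}. Rewrite as N → β N' and N' → α N' | ε.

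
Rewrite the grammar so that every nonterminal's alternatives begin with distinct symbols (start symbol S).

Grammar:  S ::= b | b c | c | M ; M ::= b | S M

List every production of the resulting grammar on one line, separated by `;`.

S ::= c | M | b S'; M ::= b | S M; S' ::= ε | c

S has alternatives sharing prefix 'b': factor to S → b S' with S' → ε | c.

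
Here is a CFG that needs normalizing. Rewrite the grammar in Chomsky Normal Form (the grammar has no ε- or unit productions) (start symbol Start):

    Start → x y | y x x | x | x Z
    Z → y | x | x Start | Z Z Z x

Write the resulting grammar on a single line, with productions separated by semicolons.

Introduce a nonterminal for each terminal appearing in a rule of length ≥ 2: X1 → x, X2 → y.
Binarize each right-hand side of length ≥ 3 by chaining fresh nonterminals (Y1, Y2, …): affected rules were Start → X2 X1 X1; Z → Z Z Z X1.

Start → X1 X2 | X2 Y1 | x | X1 Z; Z → y | x | X1 Start | Z Y2; X1 → x; X2 → y; Y1 → X1 X1; Y2 → Z Y3; Y3 → Z X1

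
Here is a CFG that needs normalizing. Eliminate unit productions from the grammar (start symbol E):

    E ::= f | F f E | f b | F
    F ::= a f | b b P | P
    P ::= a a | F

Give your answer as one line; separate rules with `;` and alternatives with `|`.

Unit pairs: E ⇒* {F, P}; F ⇒* {P}; P ⇒* {F}.
For each unit pair (A, B), copy every non-unit production of B to A, then drop all unit productions.

E ::= f | F f E | f b | a f | b b P | a a; F ::= a f | b b P | a a; P ::= a f | b b P | a a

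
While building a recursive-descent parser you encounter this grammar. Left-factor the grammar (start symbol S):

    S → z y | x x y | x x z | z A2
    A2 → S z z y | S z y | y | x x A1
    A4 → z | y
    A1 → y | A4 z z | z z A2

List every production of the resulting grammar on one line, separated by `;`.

S has alternatives sharing prefix 'x x': factor to S → x x S' with S' → y | z.
S has alternatives sharing prefix 'z': factor to S → z S'' with S'' → y | A2.
A2 has alternatives sharing prefix 'S z': factor to A2 → S z A2' with A2' → z y | y.

S → x x S' | z S''; A2 → y | x x A1 | S z A2'; A4 → z | y; A1 → y | A4 z z | z z A2; S' → y | z; S'' → y | A2; A2' → z y | y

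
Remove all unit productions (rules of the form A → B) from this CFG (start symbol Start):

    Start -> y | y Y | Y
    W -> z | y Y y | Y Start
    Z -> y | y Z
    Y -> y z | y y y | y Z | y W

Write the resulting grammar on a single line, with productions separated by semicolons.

Unit pairs: Start ⇒* {Y}.
For every A with A ⇒* B via unit rules, add B's non-unit alternatives to A; then delete every rule of the form X → Y.

Start -> y | y Y | y z | y y y | y Z | y W; W -> z | y Y y | Y Start; Z -> y | y Z; Y -> y z | y y y | y Z | y W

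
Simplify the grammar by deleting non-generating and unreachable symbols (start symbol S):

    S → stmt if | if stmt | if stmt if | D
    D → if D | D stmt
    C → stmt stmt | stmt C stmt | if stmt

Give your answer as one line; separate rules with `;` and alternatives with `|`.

Generating nonterminals: {C, S}.
Reachable from S after that: {S}.
Removed useless symbols: {C, D} and every production mentioning them.

S → stmt if | if stmt | if stmt if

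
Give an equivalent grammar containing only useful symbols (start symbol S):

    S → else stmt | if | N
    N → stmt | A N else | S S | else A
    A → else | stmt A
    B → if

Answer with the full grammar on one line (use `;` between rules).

Generating nonterminals: {A, B, N, S}.
Reachable from S after that: {A, N, S}.
Removed useless symbols: {B} and every production mentioning them.

S → else stmt | if | N; N → stmt | A N else | S S | else A; A → else | stmt A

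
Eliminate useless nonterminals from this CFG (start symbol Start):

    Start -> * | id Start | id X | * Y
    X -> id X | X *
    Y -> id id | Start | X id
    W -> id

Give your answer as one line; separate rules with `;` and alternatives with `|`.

Generating nonterminals: {Start, W, Y}.
Reachable from Start after that: {Start, Y}.
Removed useless symbols: {W, X} and every production mentioning them.

Start -> * | id Start | * Y; Y -> id id | Start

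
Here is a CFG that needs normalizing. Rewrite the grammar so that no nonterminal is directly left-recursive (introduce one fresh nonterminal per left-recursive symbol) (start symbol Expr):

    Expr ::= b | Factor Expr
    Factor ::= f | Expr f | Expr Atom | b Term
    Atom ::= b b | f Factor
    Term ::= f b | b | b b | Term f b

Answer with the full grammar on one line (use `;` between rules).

Expr ::= b | Factor Expr; Factor ::= f | Expr f | Expr Atom | b Term; Atom ::= b b | f Factor; Term ::= f b Term1 | b Term1 | b b Term1; Term1 ::= f b Term1 | ε

Left recursion appears on Term.
For Term: α = {f b}, β = {f b, b, b b}. Rewrite as Term → β Term1 and Term1 → α Term1 | ε.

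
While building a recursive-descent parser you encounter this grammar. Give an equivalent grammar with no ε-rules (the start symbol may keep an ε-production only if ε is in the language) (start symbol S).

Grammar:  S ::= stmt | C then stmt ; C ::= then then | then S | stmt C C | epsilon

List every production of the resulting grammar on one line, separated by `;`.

S ::= stmt | C then stmt | then stmt; C ::= then then | then S | stmt C C | stmt C | stmt

The nullable symbols are {C}.
ε ∉ L(G), so no ε-production is kept.
For each production, add variants omitting each subset of nullable occurrences: S → C then stmt gives C then stmt | then stmt. C → stmt C C gives stmt C C | stmt C | stmt.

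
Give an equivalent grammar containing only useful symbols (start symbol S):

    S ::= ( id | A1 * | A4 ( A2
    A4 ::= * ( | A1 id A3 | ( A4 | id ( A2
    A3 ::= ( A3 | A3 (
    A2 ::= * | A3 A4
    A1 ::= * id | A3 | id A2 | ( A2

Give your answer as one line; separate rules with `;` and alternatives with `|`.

Generating nonterminals: {A1, A2, A4, S}.
Reachable from S after that: {A1, A2, A4, S}.
Removed useless symbols: {A3} and every production mentioning them.

S ::= ( id | A1 * | A4 ( A2; A4 ::= * ( | ( A4 | id ( A2; A2 ::= *; A1 ::= * id | id A2 | ( A2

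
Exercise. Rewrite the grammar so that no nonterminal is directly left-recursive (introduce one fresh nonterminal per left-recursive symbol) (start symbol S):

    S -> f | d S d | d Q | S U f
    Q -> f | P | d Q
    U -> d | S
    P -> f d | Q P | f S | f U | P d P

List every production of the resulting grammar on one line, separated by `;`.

S -> f S' | d S d S' | d Q S'; Q -> f | P | d Q; U -> d | S; P -> f d P' | Q P P' | f S P' | f U P'; S' -> U f S' | ε; P' -> d P P' | ε

Directly left-recursive nonterminals: S, P.
For S: α = {U f}, β = {f, d S d, d Q}. Rewrite as S → β S' and S' → α S' | ε.
For P: α = {d P}, β = {f d, Q P, f S, f U}. Rewrite as P → β P' and P' → α P' | ε.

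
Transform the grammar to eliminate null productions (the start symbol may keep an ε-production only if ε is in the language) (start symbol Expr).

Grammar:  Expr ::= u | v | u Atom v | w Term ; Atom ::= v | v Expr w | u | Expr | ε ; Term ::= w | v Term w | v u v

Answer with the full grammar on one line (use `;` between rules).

Expr ::= u | v | u Atom v | u v | w Term; Atom ::= v | v Expr w | u | Expr; Term ::= w | v Term w | v u v

The nullable symbols are {Atom}.
ε ∉ L(G), so no ε-production is kept.
Expand every rule over subsets of its nullable positions: Expr → u Atom v gives u Atom v | u v.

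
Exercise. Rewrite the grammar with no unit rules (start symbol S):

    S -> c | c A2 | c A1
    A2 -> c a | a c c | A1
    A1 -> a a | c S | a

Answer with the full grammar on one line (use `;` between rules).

Unit pairs: A2 ⇒* {A1}.
For each unit pair (A, B), copy every non-unit production of B to A, then drop all unit productions.

S -> c | c A2 | c A1; A2 -> c a | a c c | a a | c S | a; A1 -> a a | c S | a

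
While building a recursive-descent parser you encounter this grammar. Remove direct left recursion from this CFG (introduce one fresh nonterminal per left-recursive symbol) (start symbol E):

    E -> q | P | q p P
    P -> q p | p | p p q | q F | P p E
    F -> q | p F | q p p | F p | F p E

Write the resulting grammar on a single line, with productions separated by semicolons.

P, F are directly left-recursive.
For P: α = {p E}, β = {q p, p, p p q, q F}. Rewrite as P → β P' and P' → α P' | ε.
For F: α = {p, p E}, β = {q, p F, q p p}. Rewrite as F → β F' and F' → α F' | ε.

E -> q | P | q p P; P -> q p P' | p P' | p p q P' | q F P'; F -> q F' | p F F' | q p p F'; P' -> p E P' | ε; F' -> p F' | p E F' | ε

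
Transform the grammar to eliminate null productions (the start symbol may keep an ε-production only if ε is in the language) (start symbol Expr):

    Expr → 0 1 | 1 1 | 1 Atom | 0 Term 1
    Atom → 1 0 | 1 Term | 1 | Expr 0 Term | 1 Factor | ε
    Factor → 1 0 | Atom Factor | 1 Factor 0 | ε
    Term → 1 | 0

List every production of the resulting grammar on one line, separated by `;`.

Expr → 0 1 | 1 1 | 1 Atom | 1 | 0 Term 1; Atom → 1 0 | 1 Term | 1 | Expr 0 Term | 1 Factor; Factor → 1 0 | Atom Factor | Atom | 1 Factor 0; Term → 1 | 0

The nullable symbols are {Atom, Factor}.
ε ∉ L(G), so no ε-production is kept.
For each production, add variants omitting each subset of nullable occurrences: Expr → 1 Atom gives 1 Atom | 1. Factor → Atom Factor gives Atom Factor | Atom.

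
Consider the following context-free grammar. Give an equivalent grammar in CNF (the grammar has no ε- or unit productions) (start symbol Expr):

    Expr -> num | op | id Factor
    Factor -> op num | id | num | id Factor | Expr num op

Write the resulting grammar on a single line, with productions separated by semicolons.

Introduce a nonterminal for each terminal appearing in a rule of length ≥ 2: X1 → id, X2 → op, X3 → num.
Binarize each right-hand side of length ≥ 3 by chaining fresh nonterminals (Y1, Y2, …): affected rules were Factor → Expr X3 X2.

Expr -> num | op | X1 Factor; Factor -> X2 X3 | id | num | X1 Factor | Expr Y1; X1 -> id; X2 -> op; X3 -> num; Y1 -> X3 X2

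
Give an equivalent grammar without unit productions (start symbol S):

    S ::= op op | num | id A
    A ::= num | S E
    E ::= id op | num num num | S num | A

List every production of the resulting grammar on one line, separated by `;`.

S ::= op op | num | id A; A ::= num | S E; E ::= id op | num num num | S num | num | S E

Unit pairs: E ⇒* {A}.
Replace each nonterminal's rules with the union of the non-unit rules of every nonterminal it unit-derives.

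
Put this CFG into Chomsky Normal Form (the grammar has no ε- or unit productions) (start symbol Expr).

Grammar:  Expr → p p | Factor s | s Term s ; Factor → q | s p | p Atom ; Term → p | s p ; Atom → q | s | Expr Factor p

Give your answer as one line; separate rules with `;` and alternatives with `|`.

Expr → X1 X1 | Factor X2 | X2 Y1; Factor → q | X2 X1 | X1 Atom; Term → p | X2 X1; Atom → q | s | Expr Y2; X1 → p; X2 → s; Y1 → Term X2; Y2 → Factor X1

Introduce a nonterminal for each terminal appearing in a rule of length ≥ 2: X1 → p, X2 → s.
Binarize each right-hand side of length ≥ 3 by chaining fresh nonterminals (Y1, Y2, …): affected rules were Expr → X2 Term X2; Atom → Expr Factor X1.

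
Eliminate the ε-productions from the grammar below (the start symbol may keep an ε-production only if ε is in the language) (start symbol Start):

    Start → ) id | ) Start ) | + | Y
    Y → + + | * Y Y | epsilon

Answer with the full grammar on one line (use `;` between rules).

Start → ) id | ) Start ) | ) ) | + | Y | ε; Y → + + | * Y Y | * Y | *

The nullable symbols are {Start, Y}.
ε ∈ L(G) since Start is nullable, so keep Start → ε.
Expand every rule over subsets of its nullable positions: Start → ) Start ) gives ) Start ) | ) ). Y → * Y Y gives * Y Y | * Y | *.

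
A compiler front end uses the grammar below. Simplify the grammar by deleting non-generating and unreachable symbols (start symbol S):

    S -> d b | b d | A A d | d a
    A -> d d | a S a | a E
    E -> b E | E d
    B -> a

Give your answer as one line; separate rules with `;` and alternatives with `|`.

S -> d b | b d | A A d | d a; A -> d d | a S a

Generating nonterminals: {A, B, S}.
Reachable from S after that: {A, S}.
Removed useless symbols: {B, E} and every production mentioning them.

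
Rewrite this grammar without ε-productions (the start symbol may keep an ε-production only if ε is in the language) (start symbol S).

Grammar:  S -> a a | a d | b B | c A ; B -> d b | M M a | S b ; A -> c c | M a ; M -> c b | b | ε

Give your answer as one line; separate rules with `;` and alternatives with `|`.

Nullable nonterminals: {M}.
ε ∉ L(G), so no ε-production is kept.
Add the nullable-subset variants: B → M M a gives M M a | M a | a. A → M a gives M a | a.

S -> a a | a d | b B | c A; B -> d b | M M a | M a | a | S b; A -> c c | M a | a; M -> c b | b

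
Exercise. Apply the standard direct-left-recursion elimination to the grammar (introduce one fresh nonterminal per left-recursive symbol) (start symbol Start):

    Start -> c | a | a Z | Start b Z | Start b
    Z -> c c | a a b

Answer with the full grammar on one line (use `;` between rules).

Start -> c Start1 | a Start1 | a Z Start1; Z -> c c | a a b; Start1 -> b Z Start1 | b Start1 | ε

Left recursion appears on Start.
For Start: α = {b Z, b}, β = {c, a, a Z}. Rewrite as Start → β Start1 and Start1 → α Start1 | ε.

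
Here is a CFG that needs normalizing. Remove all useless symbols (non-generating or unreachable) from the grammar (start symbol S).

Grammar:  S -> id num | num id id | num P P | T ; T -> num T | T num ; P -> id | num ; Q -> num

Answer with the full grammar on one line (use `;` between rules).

Generating nonterminals: {P, Q, S}.
Reachable from S after that: {P, S}.
Removed useless symbols: {Q, T} and every production mentioning them.

S -> id num | num id id | num P P; P -> id | num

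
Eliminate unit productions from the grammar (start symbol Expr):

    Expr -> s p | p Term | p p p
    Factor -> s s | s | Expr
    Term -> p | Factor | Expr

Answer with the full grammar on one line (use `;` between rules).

Unit pairs: Factor ⇒* {Expr}; Term ⇒* {Expr, Factor}.
For each unit pair (A, B), copy every non-unit production of B to A, then drop all unit productions.

Expr -> s p | p Term | p p p; Factor -> s s | s | s p | p Term | p p p; Term -> p | s s | s | s p | p Term | p p p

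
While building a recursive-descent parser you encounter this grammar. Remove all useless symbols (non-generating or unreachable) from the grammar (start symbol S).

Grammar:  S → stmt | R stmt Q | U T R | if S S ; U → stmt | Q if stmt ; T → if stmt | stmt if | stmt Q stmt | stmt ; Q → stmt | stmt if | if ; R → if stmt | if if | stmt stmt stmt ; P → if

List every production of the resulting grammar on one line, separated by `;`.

S → stmt | R stmt Q | U T R | if S S; U → stmt | Q if stmt; T → if stmt | stmt if | stmt Q stmt | stmt; Q → stmt | stmt if | if; R → if stmt | if if | stmt stmt stmt

Generating nonterminals: {P, Q, R, S, T, U}.
Reachable from S after that: {Q, R, S, T, U}.
Removed useless symbols: {P} and every production mentioning them.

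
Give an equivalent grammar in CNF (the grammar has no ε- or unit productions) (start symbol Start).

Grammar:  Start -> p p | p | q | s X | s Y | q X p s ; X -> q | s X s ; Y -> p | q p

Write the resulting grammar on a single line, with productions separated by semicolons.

Introduce a nonterminal for each terminal appearing in a rule of length ≥ 2: X1 → p, X2 → s, X3 → q.
Binarize each right-hand side of length ≥ 3 by chaining fresh nonterminals (Y1, Y2, …): affected rules were Start → X3 X X1 X2; X → X2 X X2.

Start -> X1 X1 | p | q | X2 X | X2 Y | X3 Y1; X -> q | X2 Y3; Y -> p | X3 X1; X1 -> p; X2 -> s; X3 -> q; Y1 -> X Y2; Y2 -> X1 X2; Y3 -> X X2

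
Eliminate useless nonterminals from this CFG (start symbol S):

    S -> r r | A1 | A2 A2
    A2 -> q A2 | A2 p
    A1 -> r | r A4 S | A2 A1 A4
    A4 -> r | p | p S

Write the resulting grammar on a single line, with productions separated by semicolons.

Generating nonterminals: {A1, A4, S}.
Reachable from S after that: {A1, A4, S}.
Removed useless symbols: {A2} and every production mentioning them.

S -> r r | A1; A1 -> r | r A4 S; A4 -> r | p | p S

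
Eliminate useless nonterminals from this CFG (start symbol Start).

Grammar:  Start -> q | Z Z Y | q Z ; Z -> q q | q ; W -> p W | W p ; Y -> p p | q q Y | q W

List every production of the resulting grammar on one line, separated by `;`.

Start -> q | Z Z Y | q Z; Z -> q q | q; Y -> p p | q q Y

Generating nonterminals: {Start, Y, Z}.
Reachable from Start after that: {Start, Y, Z}.
Removed useless symbols: {W} and every production mentioning them.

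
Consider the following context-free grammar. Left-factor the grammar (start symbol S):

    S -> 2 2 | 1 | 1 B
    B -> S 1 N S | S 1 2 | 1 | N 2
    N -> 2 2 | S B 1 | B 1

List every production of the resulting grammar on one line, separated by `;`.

S has alternatives sharing prefix '1': factor to S → 1 S' with S' → ε | B.
B has alternatives sharing prefix 'S 1': factor to B → S 1 B' with B' → N S | 2.

S -> 2 2 | 1 S'; B -> 1 | N 2 | S 1 B'; N -> 2 2 | S B 1 | B 1; S' -> eps | B; B' -> N S | 2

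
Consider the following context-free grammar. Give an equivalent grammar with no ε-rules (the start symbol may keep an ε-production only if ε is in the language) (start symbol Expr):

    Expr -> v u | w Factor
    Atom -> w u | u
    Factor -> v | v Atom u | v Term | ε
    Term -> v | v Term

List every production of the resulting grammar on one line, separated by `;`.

The nullable symbols are {Factor}.
ε ∉ L(G), so no ε-production is kept.
Expand every rule over subsets of its nullable positions: Expr → w Factor gives w Factor | w.

Expr -> v u | w Factor | w; Atom -> w u | u; Factor -> v | v Atom u | v Term; Term -> v | v Term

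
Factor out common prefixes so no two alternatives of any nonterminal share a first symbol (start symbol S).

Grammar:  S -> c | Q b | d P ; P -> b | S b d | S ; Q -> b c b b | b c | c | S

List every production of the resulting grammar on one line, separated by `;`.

S -> c | Q b | d P; P -> b | S P'; Q -> c | S | b c Q'; P' -> b d | ε; Q' -> b b | ε

P has alternatives sharing prefix 'S': factor to P → S P' with P' → b d | ε.
Q has alternatives sharing prefix 'b c': factor to Q → b c Q' with Q' → b b | ε.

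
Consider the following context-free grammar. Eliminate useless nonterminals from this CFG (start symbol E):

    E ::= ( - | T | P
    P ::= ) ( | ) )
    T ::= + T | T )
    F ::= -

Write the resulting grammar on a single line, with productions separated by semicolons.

Generating nonterminals: {E, F, P}.
Reachable from E after that: {E, P}.
Removed useless symbols: {F, T} and every production mentioning them.

E ::= ( - | P; P ::= ) ( | ) )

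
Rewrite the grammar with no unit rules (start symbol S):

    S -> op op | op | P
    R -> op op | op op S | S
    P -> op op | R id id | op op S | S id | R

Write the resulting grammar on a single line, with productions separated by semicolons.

Unit pairs: P ⇒* {R, S}; R ⇒* {P, S}; S ⇒* {P, R}.
For every A with A ⇒* B via unit rules, add B's non-unit alternatives to A; then delete every rule of the form X → Y.

S -> op op | op | R id id | op op S | S id; R -> op op | op | R id id | op op S | S id; P -> op op | op | R id id | op op S | S id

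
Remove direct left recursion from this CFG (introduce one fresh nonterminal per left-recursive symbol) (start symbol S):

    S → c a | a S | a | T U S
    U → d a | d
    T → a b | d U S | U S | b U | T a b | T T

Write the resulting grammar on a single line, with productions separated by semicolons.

S → c a | a S | a | T U S; U → d a | d; T → a b T' | d U S T' | U S T' | b U T'; T' → a b T' | T T' | ε

Left recursion appears on T.
For T: α = {a b, T}, β = {a b, d U S, U S, b U}. Rewrite as T → β T' and T' → α T' | ε.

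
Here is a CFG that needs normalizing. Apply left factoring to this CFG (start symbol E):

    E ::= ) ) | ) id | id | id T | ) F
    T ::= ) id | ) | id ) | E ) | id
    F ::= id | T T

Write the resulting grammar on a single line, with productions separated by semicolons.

E ::= ) E' | id E''; T ::= E ) | ) T' | id T''; F ::= id | T T; E' ::= ) | id | F; E'' ::= eps | T; T' ::= id | eps; T'' ::= ) | eps

E has alternatives sharing prefix ')': factor to E → ) E' with E' → ) | id | F.
E has alternatives sharing prefix 'id': factor to E → id E'' with E'' → ε | T.
T has alternatives sharing prefix ')': factor to T → ) T' with T' → id | ε.
T has alternatives sharing prefix 'id': factor to T → id T'' with T'' → ) | ε.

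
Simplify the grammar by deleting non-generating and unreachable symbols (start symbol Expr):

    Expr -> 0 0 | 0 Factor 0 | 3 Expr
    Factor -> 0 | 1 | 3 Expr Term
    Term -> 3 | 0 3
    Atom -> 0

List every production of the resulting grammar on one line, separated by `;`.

Expr -> 0 0 | 0 Factor 0 | 3 Expr; Factor -> 0 | 1 | 3 Expr Term; Term -> 3 | 0 3

Generating nonterminals: {Atom, Expr, Factor, Term}.
Reachable from Expr after that: {Expr, Factor, Term}.
Removed useless symbols: {Atom} and every production mentioning them.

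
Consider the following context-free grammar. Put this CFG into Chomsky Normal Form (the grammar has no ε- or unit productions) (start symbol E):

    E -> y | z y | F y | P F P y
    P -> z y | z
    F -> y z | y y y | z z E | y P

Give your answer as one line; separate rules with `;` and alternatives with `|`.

Introduce a nonterminal for each terminal appearing in a rule of length ≥ 2: X1 → z, X2 → y.
Binarize each right-hand side of length ≥ 3 by chaining fresh nonterminals (Y1, Y2, …): affected rules were E → P F P X2; F → X2 X2 X2; F → X1 X1 E.

E -> y | X1 X2 | F X2 | P Y1; P -> X1 X2 | z; F -> X2 X1 | X2 Y3 | X1 Y4 | X2 P; X1 -> z; X2 -> y; Y1 -> F Y2; Y2 -> P X2; Y3 -> X2 X2; Y4 -> X1 E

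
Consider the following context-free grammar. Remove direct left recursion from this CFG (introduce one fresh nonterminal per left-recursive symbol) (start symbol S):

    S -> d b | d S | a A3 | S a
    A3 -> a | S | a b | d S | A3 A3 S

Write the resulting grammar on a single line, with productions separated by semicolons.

S, A3 are directly left-recursive.
For S: α = {a}, β = {d b, d S, a A3}. Rewrite as S → β S' and S' → α S' | ε.
For A3: α = {A3 S}, β = {a, S, a b, d S}. Rewrite as A3 → β A3' and A3' → α A3' | ε.

S -> d b S' | d S S' | a A3 S'; A3 -> a A3' | S A3' | a b A3' | d S A3'; S' -> a S' | ε; A3' -> A3 S A3' | ε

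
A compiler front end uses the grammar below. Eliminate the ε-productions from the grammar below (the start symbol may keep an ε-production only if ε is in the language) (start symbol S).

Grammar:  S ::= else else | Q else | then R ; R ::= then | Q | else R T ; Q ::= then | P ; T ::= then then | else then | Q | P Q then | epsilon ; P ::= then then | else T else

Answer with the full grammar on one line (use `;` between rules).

S ::= else else | Q else | then R; R ::= then | Q | else R T | else R; Q ::= then | P; T ::= then then | else then | Q | P Q then; P ::= then then | else T else | else else

The nullable symbols are {T}.
ε ∉ L(G), so no ε-production is kept.
Add the nullable-subset variants: R → else R T gives else R T | else R. P → else T else gives else T else | else else.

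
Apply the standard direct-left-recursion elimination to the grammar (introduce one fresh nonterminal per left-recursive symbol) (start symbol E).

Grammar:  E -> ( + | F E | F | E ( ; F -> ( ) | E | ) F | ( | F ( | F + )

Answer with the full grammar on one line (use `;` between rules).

E -> ( + E' | F E E' | F E'; F -> ( ) F' | E F' | ) F F' | ( F'; E' -> ( E' | ε; F' -> ( F' | + ) F' | ε

Left recursion appears on E, F.
For E: α = {(}, β = {( +, F E, F}. Rewrite as E → β E' and E' → α E' | ε.
For F: α = {(, + )}, β = {( ), E, ) F, (}. Rewrite as F → β F' and F' → α F' | ε.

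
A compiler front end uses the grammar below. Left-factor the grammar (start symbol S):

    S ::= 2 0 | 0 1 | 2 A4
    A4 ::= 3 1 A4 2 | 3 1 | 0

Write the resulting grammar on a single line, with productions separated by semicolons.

S has alternatives sharing prefix '2': factor to S → 2 S' with S' → 0 | A4.
A4 has alternatives sharing prefix '3 1': factor to A4 → 3 1 A4' with A4' → A4 2 | ε.

S ::= 0 1 | 2 S'; A4 ::= 0 | 3 1 A4'; S' ::= 0 | A4; A4' ::= A4 2 | ε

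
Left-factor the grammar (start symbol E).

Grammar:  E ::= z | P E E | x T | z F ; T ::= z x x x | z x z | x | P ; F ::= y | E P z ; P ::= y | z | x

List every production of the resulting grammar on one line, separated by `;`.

E has alternatives sharing prefix 'z': factor to E → z E' with E' → ε | F.
T has alternatives sharing prefix 'z x': factor to T → z x T' with T' → x x | z.

E ::= P E E | x T | z E'; T ::= x | P | z x T'; F ::= y | E P z; P ::= y | z | x; E' ::= epsilon | F; T' ::= x x | z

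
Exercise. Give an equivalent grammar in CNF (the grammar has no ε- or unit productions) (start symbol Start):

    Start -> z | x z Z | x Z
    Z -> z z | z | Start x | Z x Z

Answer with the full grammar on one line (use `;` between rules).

Introduce a nonterminal for each terminal appearing in a rule of length ≥ 2: X1 → x, X2 → z.
Binarize each right-hand side of length ≥ 3 by chaining fresh nonterminals (Y1, Y2, …): affected rules were Start → X1 X2 Z; Z → Z X1 Z.

Start -> z | X1 Y1 | X1 Z; Z -> X2 X2 | z | Start X1 | Z Y2; X1 -> x; X2 -> z; Y1 -> X2 Z; Y2 -> X1 Z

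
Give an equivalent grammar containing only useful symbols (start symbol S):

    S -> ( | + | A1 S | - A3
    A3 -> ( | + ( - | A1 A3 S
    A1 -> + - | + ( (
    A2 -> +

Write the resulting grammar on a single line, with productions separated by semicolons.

Generating nonterminals: {A1, A2, A3, S}.
Reachable from S after that: {A1, A3, S}.
Removed useless symbols: {A2} and every production mentioning them.

S -> ( | + | A1 S | - A3; A3 -> ( | + ( - | A1 A3 S; A1 -> + - | + ( (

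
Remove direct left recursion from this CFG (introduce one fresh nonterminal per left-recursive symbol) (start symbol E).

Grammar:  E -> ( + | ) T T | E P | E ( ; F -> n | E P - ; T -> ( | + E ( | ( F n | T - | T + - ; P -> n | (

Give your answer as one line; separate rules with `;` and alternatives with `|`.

E -> ( + E' | ) T T E'; F -> n | E P -; T -> ( T' | + E ( T' | ( F n T'; P -> n | (; E' -> P E' | ( E' | ε; T' -> - T' | + - T' | ε

Directly left-recursive nonterminals: E, T.
For E: α = {P, (}, β = {( +, ) T T}. Rewrite as E → β E' and E' → α E' | ε.
For T: α = {-, + -}, β = {(, + E (, ( F n}. Rewrite as T → β T' and T' → α T' | ε.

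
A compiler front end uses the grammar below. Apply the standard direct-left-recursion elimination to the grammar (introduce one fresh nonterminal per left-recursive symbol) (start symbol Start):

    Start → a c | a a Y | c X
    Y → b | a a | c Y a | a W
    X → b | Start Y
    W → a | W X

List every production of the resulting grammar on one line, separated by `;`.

Start → a c | a a Y | c X; Y → b | a a | c Y a | a W; X → b | Start Y; W → a W1; W1 → X W1 | ε

Left recursion appears on W.
For W: α = {X}, β = {a}. Rewrite as W → β W1 and W1 → α W1 | ε.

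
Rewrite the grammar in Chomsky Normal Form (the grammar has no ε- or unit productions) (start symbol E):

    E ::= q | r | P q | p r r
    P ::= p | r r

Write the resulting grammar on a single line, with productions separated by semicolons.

Introduce a nonterminal for each terminal appearing in a rule of length ≥ 2: X1 → q, X2 → p, X3 → r.
Binarize each right-hand side of length ≥ 3 by chaining fresh nonterminals (Y1, Y2, …): affected rules were E → X2 X3 X3.

E ::= q | r | P X1 | X2 Y1; P ::= p | X3 X3; X1 ::= q; X2 ::= p; X3 ::= r; Y1 ::= X3 X3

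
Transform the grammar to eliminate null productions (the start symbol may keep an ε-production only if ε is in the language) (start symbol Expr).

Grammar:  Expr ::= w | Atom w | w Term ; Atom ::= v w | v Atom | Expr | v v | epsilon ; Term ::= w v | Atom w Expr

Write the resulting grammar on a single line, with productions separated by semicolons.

Nullable nonterminals: {Atom}.
ε ∉ L(G), so no ε-production is kept.
Add the nullable-subset variants: Atom → v Atom gives v Atom | v. Term → Atom w Expr gives Atom w Expr | w Expr.

Expr ::= w | Atom w | w Term; Atom ::= v w | v Atom | v | Expr | v v; Term ::= w v | Atom w Expr | w Expr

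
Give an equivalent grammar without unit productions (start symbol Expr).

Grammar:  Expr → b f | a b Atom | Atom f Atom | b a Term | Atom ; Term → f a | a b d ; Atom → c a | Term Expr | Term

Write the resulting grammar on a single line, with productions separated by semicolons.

Expr → f a | a b d | c a | Term Expr | b f | a b Atom | Atom f Atom | b a Term; Term → f a | a b d; Atom → f a | a b d | c a | Term Expr

Unit pairs: Atom ⇒* {Term}; Expr ⇒* {Atom, Term}.
For every A with A ⇒* B via unit rules, add B's non-unit alternatives to A; then delete every rule of the form X → Y.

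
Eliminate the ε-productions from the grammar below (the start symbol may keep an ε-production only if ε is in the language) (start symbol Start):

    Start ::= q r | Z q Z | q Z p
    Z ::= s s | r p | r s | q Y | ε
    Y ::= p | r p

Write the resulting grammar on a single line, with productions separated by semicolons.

The nullable symbols are {Z}.
ε ∉ L(G), so no ε-production is kept.
Add the nullable-subset variants: Start → Z q Z gives Z q Z | Z q | q Z | q. Start → q Z p gives q Z p | q p.

Start ::= q r | Z q Z | Z q | q Z | q | q Z p | q p; Z ::= s s | r p | r s | q Y; Y ::= p | r p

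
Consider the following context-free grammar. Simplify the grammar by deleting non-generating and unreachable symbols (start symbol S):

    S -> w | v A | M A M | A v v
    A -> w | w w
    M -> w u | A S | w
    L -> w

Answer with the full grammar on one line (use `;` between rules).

Generating nonterminals: {A, L, M, S}.
Reachable from S after that: {A, M, S}.
Removed useless symbols: {L} and every production mentioning them.

S -> w | v A | M A M | A v v; A -> w | w w; M -> w u | A S | w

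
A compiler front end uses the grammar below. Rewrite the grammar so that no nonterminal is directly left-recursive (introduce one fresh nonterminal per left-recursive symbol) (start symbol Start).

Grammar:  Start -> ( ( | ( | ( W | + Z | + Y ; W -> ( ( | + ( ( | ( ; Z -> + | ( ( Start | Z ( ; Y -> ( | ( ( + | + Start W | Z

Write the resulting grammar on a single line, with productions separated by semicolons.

Left recursion appears on Z.
For Z: α = {(}, β = {+, ( ( Start}. Rewrite as Z → β Z1 and Z1 → α Z1 | ε.

Start -> ( ( | ( | ( W | + Z | + Y; W -> ( ( | + ( ( | (; Z -> + Z1 | ( ( Start Z1; Y -> ( | ( ( + | + Start W | Z; Z1 -> ( Z1 | ε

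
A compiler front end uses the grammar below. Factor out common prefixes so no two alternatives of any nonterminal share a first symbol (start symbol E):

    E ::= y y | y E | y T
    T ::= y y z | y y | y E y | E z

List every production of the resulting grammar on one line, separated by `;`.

E has alternatives sharing prefix 'y': factor to E → y E' with E' → y | E | T.
T has alternatives sharing prefix 'y': factor to T → y T' with T' → y z | y | E y.
T' has alternatives sharing prefix 'y': factor to T' → y T'' with T'' → z | ε.

E ::= y E'; T ::= E z | y T'; E' ::= y | E | T; T' ::= E y | y T''; T'' ::= z | ε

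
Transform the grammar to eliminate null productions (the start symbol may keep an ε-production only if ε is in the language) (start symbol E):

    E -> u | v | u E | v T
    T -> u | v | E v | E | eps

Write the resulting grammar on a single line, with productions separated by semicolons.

Nullable nonterminals: {T}.
ε ∉ L(G), so no ε-production is kept.

E -> u | v | u E | v T; T -> u | v | E v | E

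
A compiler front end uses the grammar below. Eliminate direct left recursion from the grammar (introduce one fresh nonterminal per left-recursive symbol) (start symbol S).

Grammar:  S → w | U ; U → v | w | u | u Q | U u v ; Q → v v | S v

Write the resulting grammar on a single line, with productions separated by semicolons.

S → w | U; U → v U' | w U' | u U' | u Q U'; Q → v v | S v; U' → u v U' | ε

U is directly left-recursive.
For U: α = {u v}, β = {v, w, u, u Q}. Rewrite as U → β U' and U' → α U' | ε.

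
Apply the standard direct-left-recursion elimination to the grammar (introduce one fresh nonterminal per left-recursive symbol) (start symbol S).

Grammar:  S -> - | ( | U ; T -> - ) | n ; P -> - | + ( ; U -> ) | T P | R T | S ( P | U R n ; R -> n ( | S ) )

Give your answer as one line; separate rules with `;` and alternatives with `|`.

Left recursion appears on U.
For U: α = {R n}, β = {), T P, R T, S ( P}. Rewrite as U → β U' and U' → α U' | ε.

S -> - | ( | U; T -> - ) | n; P -> - | + (; U -> ) U' | T P U' | R T U' | S ( P U'; R -> n ( | S ) ); U' -> R n U' | ε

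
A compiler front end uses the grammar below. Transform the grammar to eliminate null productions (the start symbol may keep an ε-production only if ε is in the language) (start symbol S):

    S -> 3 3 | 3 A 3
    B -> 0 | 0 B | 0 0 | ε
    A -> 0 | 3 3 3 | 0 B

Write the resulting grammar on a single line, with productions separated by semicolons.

Nullable nonterminals: {B}.
ε ∉ L(G), so no ε-production is kept.

S -> 3 3 | 3 A 3; B -> 0 | 0 B | 0 0; A -> 0 | 3 3 3 | 0 B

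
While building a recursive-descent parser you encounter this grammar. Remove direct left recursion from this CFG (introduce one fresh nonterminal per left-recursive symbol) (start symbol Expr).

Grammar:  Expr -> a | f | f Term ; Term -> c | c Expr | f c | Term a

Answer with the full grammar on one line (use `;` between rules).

Directly left-recursive nonterminal: Term.
For Term: α = {a}, β = {c, c Expr, f c}. Rewrite as Term → β Term1 and Term1 → α Term1 | ε.

Expr -> a | f | f Term; Term -> c Term1 | c Expr Term1 | f c Term1; Term1 -> a Term1 | ε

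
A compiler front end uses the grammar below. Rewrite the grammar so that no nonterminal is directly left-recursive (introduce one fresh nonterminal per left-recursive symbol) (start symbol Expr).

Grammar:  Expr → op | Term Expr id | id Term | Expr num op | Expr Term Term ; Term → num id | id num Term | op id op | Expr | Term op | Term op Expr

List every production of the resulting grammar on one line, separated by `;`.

Expr → op Expr1 | Term Expr id Expr1 | id Term Expr1; Term → num id Term1 | id num Term Term1 | op id op Term1 | Expr Term1; Expr1 → num op Expr1 | Term Term Expr1 | ε; Term1 → op Term1 | op Expr Term1 | ε

Left recursion appears on Expr, Term.
For Expr: α = {num op, Term Term}, β = {op, Term Expr id, id Term}. Rewrite as Expr → β Expr1 and Expr1 → α Expr1 | ε.
For Term: α = {op, op Expr}, β = {num id, id num Term, op id op, Expr}. Rewrite as Term → β Term1 and Term1 → α Term1 | ε.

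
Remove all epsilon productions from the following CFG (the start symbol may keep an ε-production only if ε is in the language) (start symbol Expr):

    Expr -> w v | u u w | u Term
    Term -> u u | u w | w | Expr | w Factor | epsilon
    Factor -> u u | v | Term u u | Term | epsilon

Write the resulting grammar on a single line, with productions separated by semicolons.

Expr -> w v | u u w | u Term | u; Term -> u u | u w | w | Expr | w Factor; Factor -> u u | v | Term u u | Term

The nullable symbols are {Factor, Term}.
ε ∉ L(G), so no ε-production is kept.
Expand every rule over subsets of its nullable positions: Expr → u Term gives u Term | u.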